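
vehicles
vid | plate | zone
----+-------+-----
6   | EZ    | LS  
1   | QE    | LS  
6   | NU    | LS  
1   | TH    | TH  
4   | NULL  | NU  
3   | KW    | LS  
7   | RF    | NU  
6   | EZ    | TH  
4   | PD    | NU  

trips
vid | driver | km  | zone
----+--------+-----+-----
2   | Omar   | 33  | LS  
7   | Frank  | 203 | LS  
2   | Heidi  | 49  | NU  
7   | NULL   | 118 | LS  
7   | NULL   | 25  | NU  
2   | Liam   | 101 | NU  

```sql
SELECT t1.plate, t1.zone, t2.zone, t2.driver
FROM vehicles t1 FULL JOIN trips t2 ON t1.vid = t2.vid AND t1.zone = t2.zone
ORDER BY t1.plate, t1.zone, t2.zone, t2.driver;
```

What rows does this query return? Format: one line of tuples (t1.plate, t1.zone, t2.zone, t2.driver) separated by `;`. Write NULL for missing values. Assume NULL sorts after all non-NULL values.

FULL OUTER JOIN keeps every row from both sides; unmatched rows get NULL for the other side's columns.
Matching on t1.vid = t2.vid AND t1.zone = t2.zone.
- t1[0] vid=6, zone=LS → no match; kept with NULLs on the t2 side.
- t1[1] vid=1, zone=LS → no match; kept with NULLs on the t2 side.
- t1[2] vid=6, zone=LS → no match; kept with NULLs on the t2 side.
- t1[3] vid=1, zone=TH → no match; kept with NULLs on the t2 side.
- t1[4] vid=4, zone=NU → no match; kept with NULLs on the t2 side.
- t1[5] vid=3, zone=LS → no match; kept with NULLs on the t2 side.
- t1[6] vid=7, zone=NU → 1 match(es) in t2 → 1 row(s).
- t1[7] vid=6, zone=TH → no match; kept with NULLs on the t2 side.
- t1[8] vid=4, zone=NU → no match; kept with NULLs on the t2 side.
- 5 t2 row(s) had no t1 match → kept, t1 columns NULL.

(EZ, LS, NULL, NULL); (EZ, TH, NULL, NULL); (KW, LS, NULL, NULL); (NU, LS, NULL, NULL); (PD, NU, NULL, NULL); (QE, LS, NULL, NULL); (RF, NU, NU, NULL); (TH, TH, NULL, NULL); (NULL, NU, NULL, NULL); (NULL, NULL, LS, Frank); (NULL, NULL, LS, Omar); (NULL, NULL, LS, NULL); (NULL, NULL, NU, Heidi); (NULL, NULL, NU, Liam)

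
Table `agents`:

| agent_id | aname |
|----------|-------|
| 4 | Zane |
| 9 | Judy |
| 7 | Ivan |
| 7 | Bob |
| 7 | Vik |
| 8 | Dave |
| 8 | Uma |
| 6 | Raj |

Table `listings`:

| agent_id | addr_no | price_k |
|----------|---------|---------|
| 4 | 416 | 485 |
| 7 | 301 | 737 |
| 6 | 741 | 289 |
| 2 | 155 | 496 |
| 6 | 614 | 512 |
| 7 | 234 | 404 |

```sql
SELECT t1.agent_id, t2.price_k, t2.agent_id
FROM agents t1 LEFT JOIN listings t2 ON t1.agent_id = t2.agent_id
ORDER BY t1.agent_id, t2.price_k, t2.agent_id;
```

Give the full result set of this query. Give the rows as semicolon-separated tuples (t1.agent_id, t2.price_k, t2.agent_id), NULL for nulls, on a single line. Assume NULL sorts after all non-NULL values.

(4, 485, 4); (6, 289, 6); (6, 512, 6); (7, 404, 7); (7, 404, 7); (7, 404, 7); (7, 737, 7); (7, 737, 7); (7, 737, 7); (8, NULL, NULL); (8, NULL, NULL); (9, NULL, NULL)

LEFT JOIN keeps every row from `agents`; unmatched rows get NULL for `listings`'s columns.
Matching on t1.agent_id = t2.agent_id.
- t1 row (agent_id=4): matches 1 t2 row(s) → 1 output row(s).
- t1 row (agent_id=9): no match → kept, t2 columns NULL.
- t1 row (agent_id=7): matches 2 t2 row(s) → 2 output row(s).
- t1 row (agent_id=7): matches 2 t2 row(s) → 2 output row(s).
- t1 row (agent_id=7): matches 2 t2 row(s) → 2 output row(s).
- t1 row (agent_id=8): no match → kept, t2 columns NULL.
- t1 row (agent_id=8): no match → kept, t2 columns NULL.
- t1 row (agent_id=6): matches 2 t2 row(s) → 2 output row(s).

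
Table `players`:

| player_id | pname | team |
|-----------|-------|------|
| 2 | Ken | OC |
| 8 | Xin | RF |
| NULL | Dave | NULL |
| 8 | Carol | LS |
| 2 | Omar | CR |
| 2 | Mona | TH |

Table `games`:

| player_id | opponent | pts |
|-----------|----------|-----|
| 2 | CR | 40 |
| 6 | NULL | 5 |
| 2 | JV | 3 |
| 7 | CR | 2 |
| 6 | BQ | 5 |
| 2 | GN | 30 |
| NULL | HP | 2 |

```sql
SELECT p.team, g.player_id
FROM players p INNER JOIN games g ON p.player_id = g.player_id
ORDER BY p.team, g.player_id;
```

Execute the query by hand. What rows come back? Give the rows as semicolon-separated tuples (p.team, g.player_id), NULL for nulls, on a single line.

INNER JOIN keeps only pairs where the ON condition holds.
Matching on p.player_id = g.player_id. A NULL in a compared column never satisfies the condition.
- player_id=2: 3 matching g row(s), so 3 row(s) emitted.
- player_id=8: no matching g row, dropped.
- player_id=NULL: no matching g row, dropped.
- player_id=8: no matching g row, dropped.
- player_id=2: 3 matching g row(s), so 3 row(s) emitted.
- player_id=2: 3 matching g row(s), so 3 row(s) emitted.
After projecting and ordering:
p.team | g.player_id
CR | 2
CR | 2
CR | 2
OC | 2
OC | 2
OC | 2
TH | 2
TH | 2
TH | 2

(CR, 2); (CR, 2); (CR, 2); (OC, 2); (OC, 2); (OC, 2); (TH, 2); (TH, 2); (TH, 2)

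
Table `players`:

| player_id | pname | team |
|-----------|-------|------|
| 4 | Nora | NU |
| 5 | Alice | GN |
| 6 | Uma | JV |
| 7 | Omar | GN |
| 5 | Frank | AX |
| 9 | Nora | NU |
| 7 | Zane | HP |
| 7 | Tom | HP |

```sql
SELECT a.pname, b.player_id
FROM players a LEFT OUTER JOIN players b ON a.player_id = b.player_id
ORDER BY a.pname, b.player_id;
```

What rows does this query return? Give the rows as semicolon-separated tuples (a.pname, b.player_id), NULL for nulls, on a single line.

LEFT JOIN keeps every row from `players a`; unmatched rows get NULL for `players b`'s columns.
Matching on a.player_id = b.player_id.
- a row (player_id=4): matches 1 b row(s) → 1 output row(s).
- a row (player_id=5): matches 2 b row(s) → 2 output row(s).
- a row (player_id=6): matches 1 b row(s) → 1 output row(s).
- a row (player_id=7): matches 3 b row(s) → 3 output row(s).
- a row (player_id=5): matches 2 b row(s) → 2 output row(s).
- a row (player_id=9): matches 1 b row(s) → 1 output row(s).
- a row (player_id=7): matches 3 b row(s) → 3 output row(s).
- a row (player_id=7): matches 3 b row(s) → 3 output row(s).

(Alice, 5); (Alice, 5); (Frank, 5); (Frank, 5); (Nora, 4); (Nora, 9); (Omar, 7); (Omar, 7); (Omar, 7); (Tom, 7); (Tom, 7); (Tom, 7); (Uma, 6); (Zane, 7); (Zane, 7); (Zane, 7)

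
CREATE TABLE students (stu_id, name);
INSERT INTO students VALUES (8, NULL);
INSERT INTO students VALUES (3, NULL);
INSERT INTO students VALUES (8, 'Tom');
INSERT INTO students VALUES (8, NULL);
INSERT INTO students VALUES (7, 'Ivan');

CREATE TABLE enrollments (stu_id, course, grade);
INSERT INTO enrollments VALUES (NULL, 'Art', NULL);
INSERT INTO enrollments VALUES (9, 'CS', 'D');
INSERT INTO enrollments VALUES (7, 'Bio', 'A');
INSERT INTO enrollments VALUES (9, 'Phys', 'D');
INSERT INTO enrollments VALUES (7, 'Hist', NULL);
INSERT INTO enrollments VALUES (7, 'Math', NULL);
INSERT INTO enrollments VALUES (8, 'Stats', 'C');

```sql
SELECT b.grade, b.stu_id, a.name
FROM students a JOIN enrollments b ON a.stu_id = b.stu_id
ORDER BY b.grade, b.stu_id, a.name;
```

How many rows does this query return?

6

INNER JOIN keeps only pairs where the ON condition holds.
Matching on a.stu_id = b.stu_id. A NULL in a compared column never satisfies the condition.
- stu_id=8: 1 matching b row(s), so 1 row(s) emitted.
- stu_id=3: no matching b row, dropped.
- stu_id=8: 1 matching b row(s), so 1 row(s) emitted.
- stu_id=8: 1 matching b row(s), so 1 row(s) emitted.
- stu_id=7: 3 matching b row(s), so 3 row(s) emitted.
Total: 6 rows.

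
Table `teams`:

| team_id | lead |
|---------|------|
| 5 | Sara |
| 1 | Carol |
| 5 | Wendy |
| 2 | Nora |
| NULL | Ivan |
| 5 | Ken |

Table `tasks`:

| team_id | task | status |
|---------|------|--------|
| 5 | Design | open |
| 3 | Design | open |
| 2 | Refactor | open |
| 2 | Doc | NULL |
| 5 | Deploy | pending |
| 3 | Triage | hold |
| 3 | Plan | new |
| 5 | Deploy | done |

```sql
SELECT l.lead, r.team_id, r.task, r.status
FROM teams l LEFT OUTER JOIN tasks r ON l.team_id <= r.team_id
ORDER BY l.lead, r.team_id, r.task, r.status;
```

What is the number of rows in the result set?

LEFT JOIN keeps every row from `teams`; unmatched rows get NULL for `tasks`'s columns.
Matching on l.team_id <= r.team_id. A NULL in a compared column never satisfies the condition.
- l (team_id=5) pairs with 3 row(s) of r.
- l (team_id=1) pairs with 8 row(s) of r.
- l (team_id=5) pairs with 3 row(s) of r.
- l (team_id=2) pairs with 8 row(s) of r.
- l (team_id=NULL) has no partner → padded with NULL.
- l (team_id=5) pairs with 3 row(s) of r.
Total: 25 matched + 1 padded = 26 rows.

26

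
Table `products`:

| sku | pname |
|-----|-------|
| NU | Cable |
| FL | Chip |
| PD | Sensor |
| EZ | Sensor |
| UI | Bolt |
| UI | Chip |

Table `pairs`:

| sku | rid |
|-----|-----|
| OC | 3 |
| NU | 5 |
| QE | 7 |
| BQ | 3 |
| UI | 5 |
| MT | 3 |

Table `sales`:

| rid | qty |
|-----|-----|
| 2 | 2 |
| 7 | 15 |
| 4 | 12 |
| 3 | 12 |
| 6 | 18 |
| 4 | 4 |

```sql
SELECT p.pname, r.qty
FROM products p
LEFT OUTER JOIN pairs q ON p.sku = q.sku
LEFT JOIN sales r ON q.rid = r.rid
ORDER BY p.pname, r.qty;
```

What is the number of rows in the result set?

6

Evaluate left to right. First `products p LEFT JOIN pairs q` on sku: 6 row(s).
Then LEFT JOIN `sales r` on rid: each of those 6 rows is kept; rows whose q.rid has no match in r get NULL for r's columns.
Result: 6 row(s).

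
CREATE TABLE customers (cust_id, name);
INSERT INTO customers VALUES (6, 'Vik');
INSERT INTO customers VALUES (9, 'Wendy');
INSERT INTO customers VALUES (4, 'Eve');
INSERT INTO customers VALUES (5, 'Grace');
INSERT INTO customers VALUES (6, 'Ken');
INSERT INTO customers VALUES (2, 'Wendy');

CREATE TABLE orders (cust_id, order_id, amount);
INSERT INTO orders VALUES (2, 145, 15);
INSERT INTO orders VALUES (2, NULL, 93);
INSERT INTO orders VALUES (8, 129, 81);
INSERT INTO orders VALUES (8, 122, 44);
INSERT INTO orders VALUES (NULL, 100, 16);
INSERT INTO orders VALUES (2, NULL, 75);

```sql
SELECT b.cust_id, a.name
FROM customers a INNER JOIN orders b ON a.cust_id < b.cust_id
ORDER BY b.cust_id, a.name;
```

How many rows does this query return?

10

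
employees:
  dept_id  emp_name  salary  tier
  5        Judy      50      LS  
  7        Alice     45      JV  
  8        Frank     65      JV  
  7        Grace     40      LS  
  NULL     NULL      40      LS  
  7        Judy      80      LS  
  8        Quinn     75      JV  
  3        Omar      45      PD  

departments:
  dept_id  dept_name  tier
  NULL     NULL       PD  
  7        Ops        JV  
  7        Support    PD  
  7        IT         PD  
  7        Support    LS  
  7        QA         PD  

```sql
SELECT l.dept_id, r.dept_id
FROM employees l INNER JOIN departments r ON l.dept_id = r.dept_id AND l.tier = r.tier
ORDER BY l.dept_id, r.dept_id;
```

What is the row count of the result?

3

INNER JOIN keeps only pairs where the ON condition holds.
Matching on l.dept_id = r.dept_id AND l.tier = r.tier. A NULL in a compared column never satisfies the condition.
- l row (dept_id=5, tier=LS): no match → dropped.
- l row (dept_id=7, tier=JV): matches 1 r row(s) → 1 output row(s).
- l row (dept_id=8, tier=JV): no match → dropped.
- l row (dept_id=7, tier=LS): matches 1 r row(s) → 1 output row(s).
- l row (dept_id=NULL, tier=LS): no match → dropped.
- l row (dept_id=7, tier=LS): matches 1 r row(s) → 1 output row(s).
- l row (dept_id=8, tier=JV): no match → dropped.
- l row (dept_id=3, tier=PD): no match → dropped.
Total: 3 rows.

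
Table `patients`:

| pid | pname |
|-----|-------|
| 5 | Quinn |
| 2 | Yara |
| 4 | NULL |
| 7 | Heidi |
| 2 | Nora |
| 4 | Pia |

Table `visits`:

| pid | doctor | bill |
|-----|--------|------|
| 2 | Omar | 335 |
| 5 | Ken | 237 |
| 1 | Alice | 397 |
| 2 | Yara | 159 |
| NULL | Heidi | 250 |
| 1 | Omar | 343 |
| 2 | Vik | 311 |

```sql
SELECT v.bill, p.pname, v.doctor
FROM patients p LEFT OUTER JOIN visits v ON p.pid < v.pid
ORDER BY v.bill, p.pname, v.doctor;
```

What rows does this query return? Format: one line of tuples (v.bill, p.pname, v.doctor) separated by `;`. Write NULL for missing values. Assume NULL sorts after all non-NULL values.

LEFT JOIN keeps every row from `patients`; unmatched rows get NULL for `visits`'s columns.
Matching on p.pid < v.pid. A NULL in a compared column never satisfies the condition.
Matched pairs: 4; unmatched p rows kept: 2.

(237, Nora, Ken); (237, Pia, Ken); (237, Yara, Ken); (237, NULL, Ken); (NULL, Heidi, NULL); (NULL, Quinn, NULL)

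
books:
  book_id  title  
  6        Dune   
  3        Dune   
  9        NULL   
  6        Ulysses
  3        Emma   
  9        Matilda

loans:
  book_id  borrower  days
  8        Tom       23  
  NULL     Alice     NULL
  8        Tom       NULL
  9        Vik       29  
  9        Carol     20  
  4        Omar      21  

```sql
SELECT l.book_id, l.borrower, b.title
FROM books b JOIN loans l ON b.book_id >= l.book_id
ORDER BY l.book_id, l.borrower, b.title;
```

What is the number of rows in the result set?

12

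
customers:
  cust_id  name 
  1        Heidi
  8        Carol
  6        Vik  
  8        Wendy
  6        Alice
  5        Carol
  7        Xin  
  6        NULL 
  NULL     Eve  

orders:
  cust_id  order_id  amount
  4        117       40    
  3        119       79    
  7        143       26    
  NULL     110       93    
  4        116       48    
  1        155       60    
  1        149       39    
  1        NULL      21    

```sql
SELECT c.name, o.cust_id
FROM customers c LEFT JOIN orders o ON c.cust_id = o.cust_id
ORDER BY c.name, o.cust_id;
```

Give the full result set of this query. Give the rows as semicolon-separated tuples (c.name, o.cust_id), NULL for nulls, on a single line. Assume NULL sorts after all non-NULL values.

(Alice, NULL); (Carol, NULL); (Carol, NULL); (Eve, NULL); (Heidi, 1); (Heidi, 1); (Heidi, 1); (Vik, NULL); (Wendy, NULL); (Xin, 7); (NULL, NULL)

LEFT JOIN keeps every row from `customers`; unmatched rows get NULL for `orders`'s columns.
Matching on c.cust_id = o.cust_id. A NULL in a compared column never satisfies the condition.
- c (cust_id=1) pairs with 3 row(s) of o.
- c (cust_id=8) has no partner → padded with NULL.
- c (cust_id=6) has no partner → padded with NULL.
- c (cust_id=8) has no partner → padded with NULL.
- c (cust_id=6) has no partner → padded with NULL.
- c (cust_id=5) has no partner → padded with NULL.
- c (cust_id=7) pairs with 1 row(s) of o.
- c (cust_id=6) has no partner → padded with NULL.
- c (cust_id=NULL) has no partner → padded with NULL.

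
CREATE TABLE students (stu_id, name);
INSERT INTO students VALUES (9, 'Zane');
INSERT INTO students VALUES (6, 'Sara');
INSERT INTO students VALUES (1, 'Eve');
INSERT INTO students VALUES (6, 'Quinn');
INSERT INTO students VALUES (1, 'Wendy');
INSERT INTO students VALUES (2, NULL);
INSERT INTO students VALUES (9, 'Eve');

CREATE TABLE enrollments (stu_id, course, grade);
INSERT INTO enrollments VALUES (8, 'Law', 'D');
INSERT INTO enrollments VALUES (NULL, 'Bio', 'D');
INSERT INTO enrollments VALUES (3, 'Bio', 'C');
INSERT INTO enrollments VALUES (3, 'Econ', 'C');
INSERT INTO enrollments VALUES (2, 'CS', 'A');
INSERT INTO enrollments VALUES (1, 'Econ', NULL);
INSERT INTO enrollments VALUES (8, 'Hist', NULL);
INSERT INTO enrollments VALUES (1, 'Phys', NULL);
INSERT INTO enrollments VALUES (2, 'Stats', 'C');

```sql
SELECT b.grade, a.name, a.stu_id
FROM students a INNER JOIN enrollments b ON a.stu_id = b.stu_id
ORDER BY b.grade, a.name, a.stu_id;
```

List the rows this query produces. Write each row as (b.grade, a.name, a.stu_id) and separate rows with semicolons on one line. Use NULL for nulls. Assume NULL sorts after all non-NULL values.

(A, NULL, 2); (C, NULL, 2); (NULL, Eve, 1); (NULL, Eve, 1); (NULL, Wendy, 1); (NULL, Wendy, 1)

INNER JOIN keeps only pairs where the ON condition holds.
Matching on a.stu_id = b.stu_id. A NULL in a compared column never satisfies the condition.
Matched pairs: 6.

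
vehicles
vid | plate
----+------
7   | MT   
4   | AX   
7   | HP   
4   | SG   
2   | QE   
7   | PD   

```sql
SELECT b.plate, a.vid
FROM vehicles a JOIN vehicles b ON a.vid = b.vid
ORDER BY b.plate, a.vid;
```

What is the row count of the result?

14

INNER JOIN keeps only pairs where the ON condition holds.
Matching on a.vid = b.vid.
- vid=7: 3 matching b row(s), so 3 row(s) emitted.
- vid=4: 2 matching b row(s), so 2 row(s) emitted.
- vid=7: 3 matching b row(s), so 3 row(s) emitted.
- vid=4: 2 matching b row(s), so 2 row(s) emitted.
- vid=2: 1 matching b row(s), so 1 row(s) emitted.
- vid=7: 3 matching b row(s), so 3 row(s) emitted.
Total: 14 rows.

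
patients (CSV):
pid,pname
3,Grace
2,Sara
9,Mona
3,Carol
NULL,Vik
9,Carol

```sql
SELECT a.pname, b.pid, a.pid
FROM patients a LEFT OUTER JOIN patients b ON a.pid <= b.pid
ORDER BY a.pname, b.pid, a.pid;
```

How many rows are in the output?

18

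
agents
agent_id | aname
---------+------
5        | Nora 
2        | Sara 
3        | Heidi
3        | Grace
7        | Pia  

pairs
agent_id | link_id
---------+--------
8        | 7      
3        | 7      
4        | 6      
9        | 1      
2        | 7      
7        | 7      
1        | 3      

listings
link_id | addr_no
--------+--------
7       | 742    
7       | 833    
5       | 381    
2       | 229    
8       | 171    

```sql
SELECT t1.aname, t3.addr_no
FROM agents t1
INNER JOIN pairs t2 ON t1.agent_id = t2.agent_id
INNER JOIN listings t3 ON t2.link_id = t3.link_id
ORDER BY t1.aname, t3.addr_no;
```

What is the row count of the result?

Step 1 — t1 INNER JOIN t2 on agent_id → 4 row(s).
Then INNER JOIN `listings t3` on link_id: keep only rows whose t2.link_id appears in t3.
Result: 8 row(s).

8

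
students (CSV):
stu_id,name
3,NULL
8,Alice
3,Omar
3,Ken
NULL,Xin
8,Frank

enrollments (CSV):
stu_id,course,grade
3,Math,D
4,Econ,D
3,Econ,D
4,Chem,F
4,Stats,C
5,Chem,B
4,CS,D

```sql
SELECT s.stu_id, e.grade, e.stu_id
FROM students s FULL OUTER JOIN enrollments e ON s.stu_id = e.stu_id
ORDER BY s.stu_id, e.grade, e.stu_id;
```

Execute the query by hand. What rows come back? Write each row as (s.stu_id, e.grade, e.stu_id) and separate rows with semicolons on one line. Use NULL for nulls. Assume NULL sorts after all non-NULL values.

FULL OUTER JOIN keeps every row from both sides; unmatched rows get NULL for the other side's columns.
Matching on s.stu_id = e.stu_id. A NULL in a compared column never satisfies the condition.
- s[0] stu_id=3 → 2 match(es) in e → 2 row(s).
- s[1] stu_id=8 → no match; kept with NULLs on the e side.
- s[2] stu_id=3 → 2 match(es) in e → 2 row(s).
- s[3] stu_id=3 → 2 match(es) in e → 2 row(s).
- s[4] stu_id=NULL → no match; kept with NULLs on the e side.
- s[5] stu_id=8 → no match; kept with NULLs on the e side.
- 5 e row(s) had no s match → kept, s columns NULL.

(3, D, 3); (3, D, 3); (3, D, 3); (3, D, 3); (3, D, 3); (3, D, 3); (8, NULL, NULL); (8, NULL, NULL); (NULL, B, 5); (NULL, C, 4); (NULL, D, 4); (NULL, D, 4); (NULL, F, 4); (NULL, NULL, NULL)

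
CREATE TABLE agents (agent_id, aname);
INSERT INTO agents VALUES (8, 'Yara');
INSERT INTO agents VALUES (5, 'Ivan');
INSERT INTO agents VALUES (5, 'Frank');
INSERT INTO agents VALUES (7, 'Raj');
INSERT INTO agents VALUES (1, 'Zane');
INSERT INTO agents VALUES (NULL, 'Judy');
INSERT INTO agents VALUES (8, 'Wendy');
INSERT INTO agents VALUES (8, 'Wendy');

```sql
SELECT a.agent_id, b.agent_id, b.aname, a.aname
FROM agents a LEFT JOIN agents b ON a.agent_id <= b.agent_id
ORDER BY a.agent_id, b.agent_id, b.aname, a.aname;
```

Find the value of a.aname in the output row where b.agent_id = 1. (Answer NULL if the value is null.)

LEFT JOIN keeps every row from `agents a`; unmatched rows get NULL for `agents b`'s columns.
Matching on a.agent_id <= b.agent_id. A NULL in a compared column never satisfies the condition.
- agent_id=8: 3 matching b row(s), so 3 row(s) emitted.
- agent_id=5: 6 matching b row(s), so 6 row(s) emitted.
- agent_id=5: 6 matching b row(s), so 6 row(s) emitted.
- agent_id=7: 4 matching b row(s), so 4 row(s) emitted.
- agent_id=1: 7 matching b row(s), so 7 row(s) emitted.
- agent_id=NULL: no b row matches, row kept with b columns NULL.
- agent_id=8: 3 matching b row(s), so 3 row(s) emitted.
- agent_id=8: 3 matching b row(s), so 3 row(s) emitted.

Zane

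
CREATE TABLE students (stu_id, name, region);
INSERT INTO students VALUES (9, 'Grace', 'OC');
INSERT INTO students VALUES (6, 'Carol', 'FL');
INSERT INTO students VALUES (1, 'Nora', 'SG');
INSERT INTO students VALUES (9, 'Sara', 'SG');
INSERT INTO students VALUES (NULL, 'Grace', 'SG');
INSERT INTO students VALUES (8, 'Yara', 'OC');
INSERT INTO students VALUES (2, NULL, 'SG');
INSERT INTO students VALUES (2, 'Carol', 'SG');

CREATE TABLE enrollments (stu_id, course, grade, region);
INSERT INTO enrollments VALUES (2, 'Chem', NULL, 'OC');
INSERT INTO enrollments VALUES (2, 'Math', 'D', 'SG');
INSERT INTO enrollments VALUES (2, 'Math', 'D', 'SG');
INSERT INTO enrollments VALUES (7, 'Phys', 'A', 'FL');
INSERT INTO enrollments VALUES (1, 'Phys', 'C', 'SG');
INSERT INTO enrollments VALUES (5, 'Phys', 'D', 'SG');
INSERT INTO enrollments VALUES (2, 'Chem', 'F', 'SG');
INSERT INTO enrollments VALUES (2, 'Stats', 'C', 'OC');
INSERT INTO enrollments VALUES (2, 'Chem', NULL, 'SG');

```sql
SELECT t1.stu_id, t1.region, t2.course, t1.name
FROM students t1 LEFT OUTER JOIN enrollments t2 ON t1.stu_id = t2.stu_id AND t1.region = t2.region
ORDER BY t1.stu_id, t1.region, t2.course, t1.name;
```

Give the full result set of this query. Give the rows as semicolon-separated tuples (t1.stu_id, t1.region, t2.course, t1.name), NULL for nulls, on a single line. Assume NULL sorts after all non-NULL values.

(1, SG, Phys, Nora); (2, SG, Chem, Carol); (2, SG, Chem, Carol); (2, SG, Chem, NULL); (2, SG, Chem, NULL); (2, SG, Math, Carol); (2, SG, Math, Carol); (2, SG, Math, NULL); (2, SG, Math, NULL); (6, FL, NULL, Carol); (8, OC, NULL, Yara); (9, OC, NULL, Grace); (9, SG, NULL, Sara); (NULL, SG, NULL, Grace)

LEFT JOIN keeps every row from `students`; unmatched rows get NULL for `enrollments`'s columns.
Matching on t1.stu_id = t2.stu_id AND t1.region = t2.region. A NULL in a compared column never satisfies the condition.
- stu_id=9, region=OC: no t2 row matches, row kept with t2 columns NULL.
- stu_id=6, region=FL: no t2 row matches, row kept with t2 columns NULL.
- stu_id=1, region=SG: 1 matching t2 row(s), so 1 row(s) emitted.
- stu_id=9, region=SG: no t2 row matches, row kept with t2 columns NULL.
- stu_id=NULL, region=SG: no t2 row matches, row kept with t2 columns NULL.
- stu_id=8, region=OC: no t2 row matches, row kept with t2 columns NULL.
- stu_id=2, region=SG: 4 matching t2 row(s), so 4 row(s) emitted.
- stu_id=2, region=SG: 4 matching t2 row(s), so 4 row(s) emitted.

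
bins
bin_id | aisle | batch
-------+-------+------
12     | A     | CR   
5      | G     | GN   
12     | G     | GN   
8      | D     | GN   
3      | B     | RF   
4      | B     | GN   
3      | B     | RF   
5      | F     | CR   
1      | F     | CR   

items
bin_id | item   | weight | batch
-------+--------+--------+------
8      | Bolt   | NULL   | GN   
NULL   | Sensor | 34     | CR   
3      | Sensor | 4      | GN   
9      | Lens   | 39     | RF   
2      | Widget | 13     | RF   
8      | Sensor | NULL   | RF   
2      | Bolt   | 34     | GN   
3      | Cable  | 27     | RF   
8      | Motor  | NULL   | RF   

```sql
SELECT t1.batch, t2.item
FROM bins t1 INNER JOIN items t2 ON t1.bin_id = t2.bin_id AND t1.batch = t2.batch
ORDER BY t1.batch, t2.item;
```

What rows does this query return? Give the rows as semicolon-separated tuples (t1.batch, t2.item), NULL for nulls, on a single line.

INNER JOIN keeps only pairs where the ON condition holds.
Matching on t1.bin_id = t2.bin_id AND t1.batch = t2.batch. A NULL in a compared column never satisfies the condition.
- bin_id=12, batch=CR: no matching t2 row, dropped.
- bin_id=5, batch=GN: no matching t2 row, dropped.
- bin_id=12, batch=GN: no matching t2 row, dropped.
- bin_id=8, batch=GN: 1 matching t2 row(s), so 1 row(s) emitted.
- bin_id=3, batch=RF: 1 matching t2 row(s), so 1 row(s) emitted.
- bin_id=4, batch=GN: no matching t2 row, dropped.
- bin_id=3, batch=RF: 1 matching t2 row(s), so 1 row(s) emitted.
- bin_id=5, batch=CR: no matching t2 row, dropped.
- bin_id=1, batch=CR: no matching t2 row, dropped.
After projecting and ordering:
t1.batch | t2.item
GN | Bolt
RF | Cable
RF | Cable

(GN, Bolt); (RF, Cable); (RF, Cable)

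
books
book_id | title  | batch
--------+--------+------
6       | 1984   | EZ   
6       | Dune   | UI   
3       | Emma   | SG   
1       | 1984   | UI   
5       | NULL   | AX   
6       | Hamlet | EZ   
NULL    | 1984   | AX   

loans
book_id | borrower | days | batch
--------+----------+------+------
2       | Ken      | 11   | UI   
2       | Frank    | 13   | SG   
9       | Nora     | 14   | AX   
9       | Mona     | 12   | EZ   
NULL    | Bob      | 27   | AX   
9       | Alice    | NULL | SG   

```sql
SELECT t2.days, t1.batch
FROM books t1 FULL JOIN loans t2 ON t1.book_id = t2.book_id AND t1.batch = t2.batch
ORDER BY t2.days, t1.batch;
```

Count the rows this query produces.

FULL OUTER JOIN keeps every row from both sides; unmatched rows get NULL for the other side's columns.
Matching on t1.book_id = t2.book_id AND t1.batch = t2.batch. A NULL in a compared column never satisfies the condition.
- t1 (book_id=6, batch=EZ) has no partner → padded with NULL.
- t1 (book_id=6, batch=UI) has no partner → padded with NULL.
- t1 (book_id=3, batch=SG) has no partner → padded with NULL.
- t1 (book_id=1, batch=UI) has no partner → padded with NULL.
- t1 (book_id=5, batch=AX) has no partner → padded with NULL.
- t1 (book_id=6, batch=EZ) has no partner → padded with NULL.
- t1 (book_id=NULL, batch=AX) has no partner → padded with NULL.
- 6 t2 row(s) had no t1 match → kept, t1 columns NULL.
Total: 0 matched + 13 padded = 13 rows.

13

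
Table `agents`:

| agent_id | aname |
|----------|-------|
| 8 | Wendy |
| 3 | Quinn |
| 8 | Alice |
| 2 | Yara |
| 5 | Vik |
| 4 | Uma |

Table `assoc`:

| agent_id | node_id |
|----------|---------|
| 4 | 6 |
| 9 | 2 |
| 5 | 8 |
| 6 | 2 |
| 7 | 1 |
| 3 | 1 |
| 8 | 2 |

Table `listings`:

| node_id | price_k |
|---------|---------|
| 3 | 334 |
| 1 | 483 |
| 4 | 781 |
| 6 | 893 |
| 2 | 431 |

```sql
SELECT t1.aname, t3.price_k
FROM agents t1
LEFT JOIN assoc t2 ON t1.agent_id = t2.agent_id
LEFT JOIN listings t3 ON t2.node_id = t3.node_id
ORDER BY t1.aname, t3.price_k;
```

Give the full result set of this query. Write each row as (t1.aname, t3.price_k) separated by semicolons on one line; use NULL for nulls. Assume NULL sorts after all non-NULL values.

(Alice, 431); (Quinn, 483); (Uma, 893); (Vik, NULL); (Wendy, 431); (Yara, NULL)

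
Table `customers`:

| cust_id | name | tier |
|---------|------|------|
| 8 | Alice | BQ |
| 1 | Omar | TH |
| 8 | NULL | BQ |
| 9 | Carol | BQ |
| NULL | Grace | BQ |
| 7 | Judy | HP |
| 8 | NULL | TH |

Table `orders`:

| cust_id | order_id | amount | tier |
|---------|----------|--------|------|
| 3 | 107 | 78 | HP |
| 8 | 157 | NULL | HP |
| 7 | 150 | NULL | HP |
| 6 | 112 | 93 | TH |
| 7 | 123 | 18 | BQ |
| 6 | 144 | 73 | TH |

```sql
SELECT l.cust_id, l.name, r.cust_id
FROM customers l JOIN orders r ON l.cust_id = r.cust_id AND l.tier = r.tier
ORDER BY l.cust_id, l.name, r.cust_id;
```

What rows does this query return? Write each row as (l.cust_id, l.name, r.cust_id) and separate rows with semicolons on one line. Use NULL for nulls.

INNER JOIN keeps only pairs where the ON condition holds.
Matching on l.cust_id = r.cust_id AND l.tier = r.tier. A NULL in a compared column never satisfies the condition.
- l row (cust_id=8, tier=BQ): no match → dropped.
- l row (cust_id=1, tier=TH): no match → dropped.
- l row (cust_id=8, tier=BQ): no match → dropped.
- l row (cust_id=9, tier=BQ): no match → dropped.
- l row (cust_id=NULL, tier=BQ): no match → dropped.
- l row (cust_id=7, tier=HP): matches 1 r row(s) → 1 output row(s).
- l row (cust_id=8, tier=TH): no match → dropped.
After projecting and ordering:
l.cust_id | l.name | r.cust_id
7 | Judy | 7

(7, Judy, 7)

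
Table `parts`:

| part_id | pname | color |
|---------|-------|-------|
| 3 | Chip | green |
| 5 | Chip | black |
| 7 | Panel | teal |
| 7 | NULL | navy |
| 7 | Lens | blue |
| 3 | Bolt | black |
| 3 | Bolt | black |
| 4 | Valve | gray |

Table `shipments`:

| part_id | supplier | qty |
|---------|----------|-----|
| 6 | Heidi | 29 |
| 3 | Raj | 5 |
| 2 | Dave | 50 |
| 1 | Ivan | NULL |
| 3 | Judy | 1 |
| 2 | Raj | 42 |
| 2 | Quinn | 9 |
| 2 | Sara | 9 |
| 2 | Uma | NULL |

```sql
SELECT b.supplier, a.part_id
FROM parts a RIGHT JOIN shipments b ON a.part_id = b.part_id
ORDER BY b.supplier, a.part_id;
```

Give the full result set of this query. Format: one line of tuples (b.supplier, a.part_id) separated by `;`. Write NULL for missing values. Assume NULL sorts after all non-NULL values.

RIGHT JOIN keeps every row from `shipments`; unmatched rows get NULL for `parts`'s columns.
Matching on a.part_id = b.part_id.
- a row (part_id=3): matches 2 b row(s) → 2 output row(s).
- a row (part_id=5): no match.
- a row (part_id=7): no match.
- a row (part_id=7): no match.
- a row (part_id=7): no match.
- a row (part_id=3): matches 2 b row(s) → 2 output row(s).
- a row (part_id=3): matches 2 b row(s) → 2 output row(s).
- a row (part_id=4): no match.
- plus 7 unmatched b row(s), each kept with NULL a columns.

(Dave, NULL); (Heidi, NULL); (Ivan, NULL); (Judy, 3); (Judy, 3); (Judy, 3); (Quinn, NULL); (Raj, 3); (Raj, 3); (Raj, 3); (Raj, NULL); (Sara, NULL); (Uma, NULL)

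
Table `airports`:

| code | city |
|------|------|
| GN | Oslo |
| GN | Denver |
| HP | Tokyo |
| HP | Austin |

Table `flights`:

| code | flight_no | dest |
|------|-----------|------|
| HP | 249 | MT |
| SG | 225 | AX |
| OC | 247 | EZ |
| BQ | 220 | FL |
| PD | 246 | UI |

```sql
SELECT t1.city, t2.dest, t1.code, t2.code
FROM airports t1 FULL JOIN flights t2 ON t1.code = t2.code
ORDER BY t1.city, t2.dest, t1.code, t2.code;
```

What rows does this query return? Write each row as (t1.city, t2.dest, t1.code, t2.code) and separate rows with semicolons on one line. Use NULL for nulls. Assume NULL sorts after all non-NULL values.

FULL OUTER JOIN keeps every row from both sides; unmatched rows get NULL for the other side's columns.
Matching on t1.code = t2.code.
Matched pairs: 2; unmatched t1 rows kept: 2; unmatched t2 rows kept: 4.

(Austin, MT, HP, HP); (Denver, NULL, GN, NULL); (Oslo, NULL, GN, NULL); (Tokyo, MT, HP, HP); (NULL, AX, NULL, SG); (NULL, EZ, NULL, OC); (NULL, FL, NULL, BQ); (NULL, UI, NULL, PD)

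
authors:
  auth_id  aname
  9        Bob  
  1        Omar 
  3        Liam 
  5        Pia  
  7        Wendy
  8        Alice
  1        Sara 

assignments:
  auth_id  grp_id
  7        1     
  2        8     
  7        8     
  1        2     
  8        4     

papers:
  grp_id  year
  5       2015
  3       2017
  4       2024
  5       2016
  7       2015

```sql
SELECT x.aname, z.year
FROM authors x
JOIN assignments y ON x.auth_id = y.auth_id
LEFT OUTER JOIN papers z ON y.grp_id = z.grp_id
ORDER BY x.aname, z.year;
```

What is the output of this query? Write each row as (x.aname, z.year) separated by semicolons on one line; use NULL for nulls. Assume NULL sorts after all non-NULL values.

Step 1 — x INNER JOIN y on auth_id → 5 row(s).
Then LEFT JOIN `papers z` on grp_id: each of those 5 rows is kept; rows whose y.grp_id has no match in z get NULL for z's columns.

(Alice, 2024); (Omar, NULL); (Sara, NULL); (Wendy, NULL); (Wendy, NULL)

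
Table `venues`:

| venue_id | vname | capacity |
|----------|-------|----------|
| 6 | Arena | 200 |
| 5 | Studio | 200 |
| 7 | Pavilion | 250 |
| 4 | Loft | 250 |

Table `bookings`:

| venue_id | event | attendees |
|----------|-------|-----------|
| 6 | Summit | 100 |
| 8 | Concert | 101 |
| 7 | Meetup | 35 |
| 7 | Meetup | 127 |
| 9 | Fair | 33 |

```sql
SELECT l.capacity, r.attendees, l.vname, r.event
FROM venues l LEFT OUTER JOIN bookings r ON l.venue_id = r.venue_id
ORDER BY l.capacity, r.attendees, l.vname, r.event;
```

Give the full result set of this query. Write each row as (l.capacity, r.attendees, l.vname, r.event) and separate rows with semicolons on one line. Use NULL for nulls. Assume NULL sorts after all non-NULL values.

LEFT JOIN keeps every row from `venues`; unmatched rows get NULL for `bookings`'s columns.
Matching on l.venue_id = r.venue_id.
- l[0] venue_id=6 → 1 match(es) in r → 1 row(s).
- l[1] venue_id=5 → no match; kept with NULLs on the r side.
- l[2] venue_id=7 → 2 match(es) in r → 2 row(s).
- l[3] venue_id=4 → no match; kept with NULLs on the r side.
After projecting and ordering:
l.capacity | r.attendees | l.vname | r.event
200 | 100 | Arena | Summit
200 | NULL | Studio | NULL
250 | 35 | Pavilion | Meetup
250 | 127 | Pavilion | Meetup
250 | NULL | Loft | NULL

(200, 100, Arena, Summit); (200, NULL, Studio, NULL); (250, 35, Pavilion, Meetup); (250, 127, Pavilion, Meetup); (250, NULL, Loft, NULL)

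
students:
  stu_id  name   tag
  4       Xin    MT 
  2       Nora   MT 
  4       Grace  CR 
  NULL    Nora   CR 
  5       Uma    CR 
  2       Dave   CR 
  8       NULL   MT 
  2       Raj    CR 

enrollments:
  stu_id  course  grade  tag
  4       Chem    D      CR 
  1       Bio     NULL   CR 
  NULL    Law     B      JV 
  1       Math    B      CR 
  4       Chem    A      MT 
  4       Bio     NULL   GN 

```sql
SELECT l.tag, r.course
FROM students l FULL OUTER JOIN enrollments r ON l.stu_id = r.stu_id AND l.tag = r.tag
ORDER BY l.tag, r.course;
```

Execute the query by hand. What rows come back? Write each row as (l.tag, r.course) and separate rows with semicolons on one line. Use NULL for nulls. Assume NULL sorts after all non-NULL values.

(CR, Chem); (CR, NULL); (CR, NULL); (CR, NULL); (CR, NULL); (MT, Chem); (MT, NULL); (MT, NULL); (NULL, Bio); (NULL, Bio); (NULL, Law); (NULL, Math)

FULL OUTER JOIN keeps every row from both sides; unmatched rows get NULL for the other side's columns.
Matching on l.stu_id = r.stu_id AND l.tag = r.tag. A NULL in a compared column never satisfies the condition.
- stu_id=4, tag=MT: 1 matching r row(s), so 1 row(s) emitted.
- stu_id=2, tag=MT: no r row matches, row kept with r columns NULL.
- stu_id=4, tag=CR: 1 matching r row(s), so 1 row(s) emitted.
- stu_id=NULL, tag=CR: no r row matches, row kept with r columns NULL.
- stu_id=5, tag=CR: no r row matches, row kept with r columns NULL.
- stu_id=2, tag=CR: no r row matches, row kept with r columns NULL.
- stu_id=8, tag=MT: no r row matches, row kept with r columns NULL.
- stu_id=2, tag=CR: no r row matches, row kept with r columns NULL.
- 4 r row(s) had no l match → kept, l columns NULL.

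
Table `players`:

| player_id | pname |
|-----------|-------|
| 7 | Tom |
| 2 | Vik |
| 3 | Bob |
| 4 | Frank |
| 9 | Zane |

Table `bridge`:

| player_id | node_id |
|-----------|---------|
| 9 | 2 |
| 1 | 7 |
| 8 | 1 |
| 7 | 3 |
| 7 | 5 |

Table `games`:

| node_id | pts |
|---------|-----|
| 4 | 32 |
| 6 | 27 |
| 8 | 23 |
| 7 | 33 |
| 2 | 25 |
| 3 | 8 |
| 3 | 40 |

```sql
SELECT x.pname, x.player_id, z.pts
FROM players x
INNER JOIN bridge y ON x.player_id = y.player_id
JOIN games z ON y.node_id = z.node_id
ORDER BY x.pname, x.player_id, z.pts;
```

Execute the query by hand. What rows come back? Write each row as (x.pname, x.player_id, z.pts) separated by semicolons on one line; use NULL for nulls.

(Tom, 7, 8); (Tom, 7, 40); (Zane, 9, 25)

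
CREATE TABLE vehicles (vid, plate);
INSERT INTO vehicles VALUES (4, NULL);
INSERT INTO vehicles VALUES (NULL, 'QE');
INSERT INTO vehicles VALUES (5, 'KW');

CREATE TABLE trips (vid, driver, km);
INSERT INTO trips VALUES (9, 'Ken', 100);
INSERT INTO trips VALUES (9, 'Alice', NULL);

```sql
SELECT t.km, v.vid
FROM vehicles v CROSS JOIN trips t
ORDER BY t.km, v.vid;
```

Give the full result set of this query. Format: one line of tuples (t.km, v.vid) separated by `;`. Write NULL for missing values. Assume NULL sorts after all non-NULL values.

CROSS JOIN pairs every row of `vehicles` with every row of `trips`: 3 × 2 = 6 rows.
After projecting and ordering:
t.km | v.vid
100 | 4
100 | 5
100 | NULL
NULL | 4
NULL | 5
NULL | NULL

(100, 4); (100, 5); (100, NULL); (NULL, 4); (NULL, 5); (NULL, NULL)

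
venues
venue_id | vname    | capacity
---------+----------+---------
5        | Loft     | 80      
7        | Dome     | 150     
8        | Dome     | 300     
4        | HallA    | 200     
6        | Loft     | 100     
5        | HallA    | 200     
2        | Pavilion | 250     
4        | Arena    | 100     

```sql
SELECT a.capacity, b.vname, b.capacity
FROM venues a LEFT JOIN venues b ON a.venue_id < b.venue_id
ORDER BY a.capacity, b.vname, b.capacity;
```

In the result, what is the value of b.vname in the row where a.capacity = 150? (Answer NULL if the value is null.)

LEFT JOIN keeps every row from `venues a`; unmatched rows get NULL for `venues b`'s columns.
Matching on a.venue_id < b.venue_id.
- a[0] venue_id=5 → 3 match(es) in b → 3 row(s).
- a[1] venue_id=7 → 1 match(es) in b → 1 row(s).
- a[2] venue_id=8 → no match; kept with NULLs on the b side.
- a[3] venue_id=4 → 5 match(es) in b → 5 row(s).
- a[4] venue_id=6 → 2 match(es) in b → 2 row(s).
- a[5] venue_id=5 → 3 match(es) in b → 3 row(s).
- a[6] venue_id=2 → 7 match(es) in b → 7 row(s).
- a[7] venue_id=4 → 5 match(es) in b → 5 row(s).

Dome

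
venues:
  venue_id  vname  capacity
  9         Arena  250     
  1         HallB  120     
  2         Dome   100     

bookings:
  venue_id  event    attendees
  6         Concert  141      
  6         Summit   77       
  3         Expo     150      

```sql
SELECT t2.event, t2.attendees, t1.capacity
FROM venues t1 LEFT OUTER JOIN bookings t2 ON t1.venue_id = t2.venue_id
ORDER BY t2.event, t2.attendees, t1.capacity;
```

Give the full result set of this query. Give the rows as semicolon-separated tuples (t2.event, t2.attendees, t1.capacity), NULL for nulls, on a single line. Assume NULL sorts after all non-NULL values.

(NULL, NULL, 100); (NULL, NULL, 120); (NULL, NULL, 250)

LEFT JOIN keeps every row from `venues`; unmatched rows get NULL for `bookings`'s columns.
Matching on t1.venue_id = t2.venue_id.
- t1[0] venue_id=9 → no match; kept with NULLs on the t2 side.
- t1[1] venue_id=1 → no match; kept with NULLs on the t2 side.
- t1[2] venue_id=2 → no match; kept with NULLs on the t2 side.
After projecting and ordering:
t2.event | t2.attendees | t1.capacity
NULL | NULL | 100
NULL | NULL | 120
NULL | NULL | 250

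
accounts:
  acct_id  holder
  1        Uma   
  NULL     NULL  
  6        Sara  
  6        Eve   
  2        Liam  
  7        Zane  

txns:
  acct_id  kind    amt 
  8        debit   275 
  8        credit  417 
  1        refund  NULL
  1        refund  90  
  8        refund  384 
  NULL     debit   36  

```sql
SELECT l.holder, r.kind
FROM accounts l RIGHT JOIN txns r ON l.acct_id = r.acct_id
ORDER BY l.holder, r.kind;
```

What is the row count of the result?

6

RIGHT JOIN keeps every row from `txns`; unmatched rows get NULL for `accounts`'s columns.
Matching on l.acct_id = r.acct_id. A NULL in a compared column never satisfies the condition.
- l row (acct_id=1): matches 2 r row(s) → 2 output row(s).
- l row (acct_id=NULL): no match.
- l row (acct_id=6): no match.
- l row (acct_id=6): no match.
- l row (acct_id=2): no match.
- l row (acct_id=7): no match.
- 4 row(s) from r found no l partner → padded with NULL.
Total: 2 matched + 4 padded = 6 rows.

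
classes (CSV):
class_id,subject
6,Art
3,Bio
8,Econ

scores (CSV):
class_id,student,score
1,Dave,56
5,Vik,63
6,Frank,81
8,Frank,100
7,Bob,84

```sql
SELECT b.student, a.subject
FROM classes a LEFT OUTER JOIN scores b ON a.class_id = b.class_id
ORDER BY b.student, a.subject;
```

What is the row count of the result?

LEFT JOIN keeps every row from `classes`; unmatched rows get NULL for `scores`'s columns.
Matching on a.class_id = b.class_id.
- class_id=6: 1 matching b row(s), so 1 row(s) emitted.
- class_id=3: no b row matches, row kept with b columns NULL.
- class_id=8: 1 matching b row(s), so 1 row(s) emitted.
Total: 2 matched + 1 padded = 3 rows.

3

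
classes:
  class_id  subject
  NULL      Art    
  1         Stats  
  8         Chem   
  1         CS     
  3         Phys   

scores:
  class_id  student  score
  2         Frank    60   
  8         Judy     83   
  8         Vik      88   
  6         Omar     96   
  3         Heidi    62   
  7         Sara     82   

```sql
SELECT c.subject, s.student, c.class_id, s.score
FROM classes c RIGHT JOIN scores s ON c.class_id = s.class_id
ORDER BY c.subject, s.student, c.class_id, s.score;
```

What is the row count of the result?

6

RIGHT JOIN keeps every row from `scores`; unmatched rows get NULL for `classes`'s columns.
Matching on c.class_id = s.class_id. A NULL in a compared column never satisfies the condition.
Matched pairs: 3; unmatched s rows kept: 3.
Total: 3 matched + 3 padded = 6 rows.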